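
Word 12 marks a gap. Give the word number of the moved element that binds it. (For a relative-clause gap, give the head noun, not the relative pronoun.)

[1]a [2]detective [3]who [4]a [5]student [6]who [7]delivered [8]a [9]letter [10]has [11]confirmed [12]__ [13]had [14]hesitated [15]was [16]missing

The gap at 12 is the subject of "hesitated", inside a relative clause.
The relative pronoun is "who" (word 3); it is bound by the head noun immediately before it.
Its filler is the head noun "detective", at word 2.

2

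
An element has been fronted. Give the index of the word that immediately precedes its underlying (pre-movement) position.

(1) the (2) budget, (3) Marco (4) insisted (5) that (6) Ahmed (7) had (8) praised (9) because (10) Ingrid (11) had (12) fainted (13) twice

The displaced element is "the budget" (word 2).
It is linked across 1 clause boundary (that).
It functions as the direct object of "praised", so the gap sits immediately after word 8 ("praised").
Base order: Marco insisted that Ahmed had praised the budget because Ingrid had fainted twice.

8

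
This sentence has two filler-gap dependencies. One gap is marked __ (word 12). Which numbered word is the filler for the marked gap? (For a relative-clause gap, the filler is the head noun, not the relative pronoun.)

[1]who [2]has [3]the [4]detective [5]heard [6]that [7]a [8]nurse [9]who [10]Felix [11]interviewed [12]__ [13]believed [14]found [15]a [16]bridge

The marked gap is inside the relative clause, the direct object of "interviewed".
Its filler is the head noun "nurse" (via "who"), at word 8.
(The other dependency links word 1 to a gap after word 13.)

8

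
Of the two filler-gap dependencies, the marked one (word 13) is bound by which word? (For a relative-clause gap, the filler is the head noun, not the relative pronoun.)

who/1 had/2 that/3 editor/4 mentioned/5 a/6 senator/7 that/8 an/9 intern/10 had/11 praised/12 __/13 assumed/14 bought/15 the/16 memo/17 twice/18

The marked gap is inside the relative clause, the direct object of "praised".
Its filler is the head noun "senator" (via "that"), at word 7.
(The other dependency links word 1 to a gap after word 14.)

7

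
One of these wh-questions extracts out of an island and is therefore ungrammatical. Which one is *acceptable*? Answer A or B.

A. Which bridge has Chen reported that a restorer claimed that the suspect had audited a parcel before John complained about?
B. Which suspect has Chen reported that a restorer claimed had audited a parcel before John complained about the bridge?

B

In A, the wh-phrase is extracted from inside an adjunct island (introduced by "before"), which blocks movement.
In B, the extraction path crosses only that-complement boundaries, which are transparent.
So B is grammatical.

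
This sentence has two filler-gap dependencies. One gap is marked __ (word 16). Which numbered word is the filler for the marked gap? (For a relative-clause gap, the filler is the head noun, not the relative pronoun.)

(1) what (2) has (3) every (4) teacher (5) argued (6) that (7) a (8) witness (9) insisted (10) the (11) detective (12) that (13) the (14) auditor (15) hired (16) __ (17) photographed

11

The marked gap is inside the relative clause, the direct object of "hired".
Its filler is the head noun "detective" (via "that"), at word 11.
(The other dependency links word 1 to a gap after word 17.)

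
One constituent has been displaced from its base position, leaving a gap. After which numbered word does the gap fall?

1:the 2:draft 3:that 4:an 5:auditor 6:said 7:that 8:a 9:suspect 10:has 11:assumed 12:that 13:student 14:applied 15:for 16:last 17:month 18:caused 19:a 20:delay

The displaced element is "the draft" (word 2).
It is linked across 2 clause boundaries (that → Ø).
It functions as the object of the preposition "for" of "applied", so the gap sits immediately after word 15 ("for").
Base order: An auditor said that a suspect has assumed that student applied for the draft last month.

15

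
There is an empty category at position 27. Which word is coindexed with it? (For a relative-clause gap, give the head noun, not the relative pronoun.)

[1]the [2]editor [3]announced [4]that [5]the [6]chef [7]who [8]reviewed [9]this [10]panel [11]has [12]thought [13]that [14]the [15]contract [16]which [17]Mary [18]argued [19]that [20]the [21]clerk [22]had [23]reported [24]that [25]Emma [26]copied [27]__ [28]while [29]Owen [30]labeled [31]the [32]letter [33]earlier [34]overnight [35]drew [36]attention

The gap at 27 is the object of "copied", inside a relative clause.
The relative pronoun is "which" (word 16); it is bound by the head noun immediately before it.
Its filler is the head noun "contract", at word 15.

15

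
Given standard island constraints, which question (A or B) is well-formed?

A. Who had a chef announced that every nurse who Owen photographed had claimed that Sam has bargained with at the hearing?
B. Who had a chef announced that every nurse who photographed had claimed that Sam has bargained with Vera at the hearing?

A

In B, the wh-phrase is extracted from inside a complex-NP island (relative clause) (introduced by "who"), which blocks movement.
In A, the extraction path crosses only that-complement boundaries, which are transparent.
So A is grammatical.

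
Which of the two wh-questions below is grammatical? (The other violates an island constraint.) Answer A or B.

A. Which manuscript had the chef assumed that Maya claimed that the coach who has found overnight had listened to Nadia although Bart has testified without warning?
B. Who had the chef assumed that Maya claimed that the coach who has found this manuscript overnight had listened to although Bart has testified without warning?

In A, the wh-phrase is extracted from inside a complex-NP island (relative clause) (introduced by "who"), which blocks movement.
In B, the extraction path crosses only that-complement boundaries, which are transparent.
So B is grammatical.

B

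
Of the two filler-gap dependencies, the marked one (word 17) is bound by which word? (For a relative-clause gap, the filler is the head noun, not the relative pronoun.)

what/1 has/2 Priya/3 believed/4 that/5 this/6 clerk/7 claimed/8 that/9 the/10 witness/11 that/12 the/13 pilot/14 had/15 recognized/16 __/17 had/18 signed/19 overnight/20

11

The marked gap is inside the relative clause, the direct object of "recognized".
Its filler is the head noun "witness" (via "that"), at word 11.
(The other dependency links word 1 to a gap after word 19.)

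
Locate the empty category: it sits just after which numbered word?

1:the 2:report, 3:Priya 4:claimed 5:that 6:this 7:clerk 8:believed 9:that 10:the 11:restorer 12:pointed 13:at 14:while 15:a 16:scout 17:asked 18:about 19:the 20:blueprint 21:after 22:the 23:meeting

The displaced element is "the report" (word 2).
It is linked across 2 clause boundaries (that → that).
It functions as the object of the preposition "at" of "pointed", so the gap sits immediately after word 13 ("at").
Base order: Priya claimed that this clerk believed that the restorer pointed at the report while a scout asked about the blueprint after the meeting.

13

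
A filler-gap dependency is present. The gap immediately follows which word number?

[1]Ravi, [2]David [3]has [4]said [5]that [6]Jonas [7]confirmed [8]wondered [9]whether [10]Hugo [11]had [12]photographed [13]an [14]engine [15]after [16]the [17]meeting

The displaced element is "Ravi" (word 1).
It is linked across 2 clause boundaries (that → Ø).
It functions as the subject of "wondered", so the gap sits immediately after word 7 ("confirmed").
Base order: David has said that Jonas confirmed that Ravi wondered whether Hugo had photographed an engine after the meeting.

7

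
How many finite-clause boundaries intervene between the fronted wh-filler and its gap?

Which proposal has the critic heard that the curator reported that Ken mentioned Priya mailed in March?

3

"which proposal" is extracted from the object of "mailed".
Boundaries crossed, outermost first: [that], [that], [Ø] — 3 in total.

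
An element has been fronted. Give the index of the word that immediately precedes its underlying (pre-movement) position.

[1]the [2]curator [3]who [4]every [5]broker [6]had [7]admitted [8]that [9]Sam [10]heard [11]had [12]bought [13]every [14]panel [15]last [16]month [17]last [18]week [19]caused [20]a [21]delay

10

The displaced element is "the curator" (word 2).
It is linked across 2 clause boundaries (that → Ø).
It functions as the subject of "bought", so the gap sits immediately after word 10 ("heard").
Base order: Every broker had admitted that Sam heard that the curator had bought every panel last month last week.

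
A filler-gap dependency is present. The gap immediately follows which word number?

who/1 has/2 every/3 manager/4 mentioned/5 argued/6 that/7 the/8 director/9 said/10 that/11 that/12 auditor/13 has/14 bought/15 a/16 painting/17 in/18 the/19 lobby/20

5

The displaced element is "who" (word 1).
It is linked across 1 clause boundary (Ø).
It functions as the subject of "argued", so the gap sits immediately after word 5 ("mentioned").
Base order: Every manager has mentioned who argued that the director said that that auditor has bought a painting in the lobby.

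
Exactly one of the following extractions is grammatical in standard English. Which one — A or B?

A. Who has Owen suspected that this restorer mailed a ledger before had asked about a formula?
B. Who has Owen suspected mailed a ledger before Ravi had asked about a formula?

B

In A, the wh-phrase is extracted from inside an adjunct island (introduced by "before"), which blocks movement.
In B, the extraction path crosses only that-complement boundaries, which are transparent.
So B is grammatical.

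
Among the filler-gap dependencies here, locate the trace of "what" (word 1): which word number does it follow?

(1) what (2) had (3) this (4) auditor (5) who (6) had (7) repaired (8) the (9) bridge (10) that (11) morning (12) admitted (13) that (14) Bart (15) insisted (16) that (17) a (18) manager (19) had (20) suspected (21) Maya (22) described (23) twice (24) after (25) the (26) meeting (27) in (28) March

The displaced element is "what" (word 1).
It is linked across 3 clause boundaries (that → that → Ø).
It functions as the direct object of "described", so the gap sits immediately after word 22 ("described").
Base order: This auditor who had repaired the bridge that morning had admitted that Bart insisted that a manager had suspected Maya described what twice after the meeting in March.

22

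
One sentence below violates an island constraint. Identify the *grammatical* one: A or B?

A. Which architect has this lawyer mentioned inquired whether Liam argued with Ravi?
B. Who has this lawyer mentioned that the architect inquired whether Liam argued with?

In B, the wh-phrase is extracted from inside a wh-island (introduced by "whether"), which blocks movement.
In A, the extraction path crosses only that-complement boundaries, which are transparent.
So A is grammatical.

A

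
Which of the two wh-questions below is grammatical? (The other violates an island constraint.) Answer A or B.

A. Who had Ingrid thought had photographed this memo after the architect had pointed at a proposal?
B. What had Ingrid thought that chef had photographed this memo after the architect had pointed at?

In B, the wh-phrase is extracted from inside an adjunct island (introduced by "after"), which blocks movement.
In A, the extraction path crosses only that-complement boundaries, which are transparent.
So A is grammatical.

A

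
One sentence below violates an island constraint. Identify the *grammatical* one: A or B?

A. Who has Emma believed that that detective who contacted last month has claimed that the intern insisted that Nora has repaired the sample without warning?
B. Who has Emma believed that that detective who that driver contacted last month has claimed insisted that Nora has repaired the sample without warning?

In A, the wh-phrase is extracted from inside a complex-NP island (relative clause) (introduced by "who"), which blocks movement.
In B, the extraction path crosses only that-complement boundaries, which are transparent.
So B is grammatical.

B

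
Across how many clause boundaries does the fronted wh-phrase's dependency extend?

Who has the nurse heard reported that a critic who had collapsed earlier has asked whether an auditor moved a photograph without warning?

1

"who" is extracted from the subject of "reported".
Boundaries crossed, outermost first: [Ø] — 1 in total.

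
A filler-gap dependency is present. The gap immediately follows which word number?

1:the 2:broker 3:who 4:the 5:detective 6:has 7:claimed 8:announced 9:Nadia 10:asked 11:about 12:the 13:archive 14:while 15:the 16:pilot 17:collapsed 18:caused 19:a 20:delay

7

The displaced element is "the broker" (word 2).
It is linked across 1 clause boundary (Ø).
It functions as the subject of "announced", so the gap sits immediately after word 7 ("claimed").
Base order: The detective has claimed that the broker announced Nadia asked about the archive while the pilot collapsed.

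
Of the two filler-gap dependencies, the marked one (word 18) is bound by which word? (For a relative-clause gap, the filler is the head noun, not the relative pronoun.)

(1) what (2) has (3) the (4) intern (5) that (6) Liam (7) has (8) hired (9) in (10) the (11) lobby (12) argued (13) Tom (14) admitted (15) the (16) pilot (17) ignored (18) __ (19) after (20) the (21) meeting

1

The marked gap is the direct object of "ignored".
Its filler is the fronted wh-phrase "what", at word 1.
(The other dependency links word 4 to a gap after word 8.)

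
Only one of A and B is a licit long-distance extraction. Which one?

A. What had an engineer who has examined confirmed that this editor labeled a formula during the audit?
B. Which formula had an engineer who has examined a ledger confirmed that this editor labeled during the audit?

In A, the wh-phrase is extracted from inside a complex-NP island (relative clause) (introduced by "who"), which blocks movement.
In B, the extraction path crosses only that-complement boundaries, which are transparent.
So B is grammatical.

B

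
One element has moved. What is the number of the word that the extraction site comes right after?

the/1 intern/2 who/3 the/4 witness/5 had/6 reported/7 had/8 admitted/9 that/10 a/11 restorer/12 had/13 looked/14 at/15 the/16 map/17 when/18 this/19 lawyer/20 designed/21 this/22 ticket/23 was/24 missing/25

The displaced element is "the intern" (word 2).
It is linked across 1 clause boundary (Ø).
It functions as the subject of "admitted", so the gap sits immediately after word 7 ("reported").
Base order: The witness had reported that the intern had admitted that a restorer had looked at the map when this lawyer designed this ticket.

7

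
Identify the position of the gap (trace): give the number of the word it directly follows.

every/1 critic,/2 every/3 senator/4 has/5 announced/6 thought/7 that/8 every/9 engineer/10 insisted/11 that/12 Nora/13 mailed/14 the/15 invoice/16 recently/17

6

The displaced element is "every critic" (word 2).
It is linked across 1 clause boundary (Ø).
It functions as the subject of "thought", so the gap sits immediately after word 6 ("announced").
Base order: Every senator has announced every critic thought that every engineer insisted that Nora mailed the invoice recently.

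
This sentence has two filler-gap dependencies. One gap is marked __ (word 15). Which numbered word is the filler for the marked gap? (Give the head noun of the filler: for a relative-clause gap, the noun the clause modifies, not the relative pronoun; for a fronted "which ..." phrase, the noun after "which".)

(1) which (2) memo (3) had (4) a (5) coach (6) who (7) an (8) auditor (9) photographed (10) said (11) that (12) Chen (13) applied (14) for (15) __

The marked gap is the object of the preposition "for" of "applied".
Its filler is the fronted wh-phrase "which memo", at word 2.
(The other dependency links word 5 to a gap after word 9.)

2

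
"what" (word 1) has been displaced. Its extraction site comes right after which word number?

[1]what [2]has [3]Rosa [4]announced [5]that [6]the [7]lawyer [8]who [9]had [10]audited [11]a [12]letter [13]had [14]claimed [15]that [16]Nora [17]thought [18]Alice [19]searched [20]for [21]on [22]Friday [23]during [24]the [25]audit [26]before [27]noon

20

The displaced element is "what" (word 1).
It is linked across 3 clause boundaries (that → that → Ø).
It functions as the object of the preposition "for" of "searched", so the gap sits immediately after word 20 ("for").
Base order: Rosa has announced that the lawyer who had audited a letter had claimed that Nora thought Alice searched for what on Friday during the audit before noon.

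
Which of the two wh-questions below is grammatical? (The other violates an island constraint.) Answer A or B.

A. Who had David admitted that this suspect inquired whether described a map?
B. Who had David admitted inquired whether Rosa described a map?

B

In A, the wh-phrase is extracted from inside a wh-island (introduced by "whether"), which blocks movement.
In B, the extraction path crosses only that-complement boundaries, which are transparent.
So B is grammatical.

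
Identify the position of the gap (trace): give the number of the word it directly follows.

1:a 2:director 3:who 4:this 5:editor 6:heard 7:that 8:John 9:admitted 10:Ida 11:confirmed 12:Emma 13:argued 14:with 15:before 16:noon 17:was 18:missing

14

The displaced element is "a director" (word 2).
It is linked across 3 clause boundaries (that → Ø → Ø).
It functions as the object of the preposition "with" of "argued", so the gap sits immediately after word 14 ("with").
Base order: This editor heard that John admitted Ida confirmed Emma argued with a director before noon.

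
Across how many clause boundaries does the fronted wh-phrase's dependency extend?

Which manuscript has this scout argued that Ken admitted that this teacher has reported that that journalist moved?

3

"which manuscript" is extracted from the object of "moved".
Boundaries crossed, outermost first: [that], [that], [that] — 3 in total.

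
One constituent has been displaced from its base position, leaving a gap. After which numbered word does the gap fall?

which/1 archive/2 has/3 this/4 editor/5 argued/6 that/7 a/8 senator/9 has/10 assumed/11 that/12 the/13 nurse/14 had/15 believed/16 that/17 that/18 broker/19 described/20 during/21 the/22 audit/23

The displaced element is "which archive" (word 2).
It is linked across 3 clause boundaries (that → that → that).
It functions as the direct object of "described", so the gap sits immediately after word 20 ("described").
Base order: This editor has argued that a senator has assumed that the nurse had believed that that broker described which archive during the audit.

20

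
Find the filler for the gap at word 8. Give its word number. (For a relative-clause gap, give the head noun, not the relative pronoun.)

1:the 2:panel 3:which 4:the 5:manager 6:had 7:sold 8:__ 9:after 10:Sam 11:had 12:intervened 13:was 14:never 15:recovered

2

The gap at 8 is the object of "sold", inside a relative clause.
The relative pronoun is "which" (word 3); it is bound by the head noun immediately before it.
Its filler is the head noun "panel", at word 2.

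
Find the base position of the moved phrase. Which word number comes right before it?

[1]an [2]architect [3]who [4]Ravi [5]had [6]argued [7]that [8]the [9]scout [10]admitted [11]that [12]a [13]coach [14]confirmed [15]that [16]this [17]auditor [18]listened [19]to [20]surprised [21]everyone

19

The displaced element is "an architect" (word 2).
It is linked across 3 clause boundaries (that → that → that).
It functions as the object of the preposition "to" of "listened", so the gap sits immediately after word 19 ("to").
Base order: Ravi had argued that the scout admitted that a coach confirmed that this auditor listened to an architect.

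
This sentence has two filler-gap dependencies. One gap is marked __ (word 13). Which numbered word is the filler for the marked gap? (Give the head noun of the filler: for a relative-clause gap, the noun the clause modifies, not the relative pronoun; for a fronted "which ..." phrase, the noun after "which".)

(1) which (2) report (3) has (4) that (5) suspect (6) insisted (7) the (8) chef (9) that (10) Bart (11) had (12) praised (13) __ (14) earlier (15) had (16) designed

8

The marked gap is inside the relative clause, the direct object of "praised".
Its filler is the head noun "chef" (via "that"), at word 8.
(The other dependency links word 2 to a gap after word 16.)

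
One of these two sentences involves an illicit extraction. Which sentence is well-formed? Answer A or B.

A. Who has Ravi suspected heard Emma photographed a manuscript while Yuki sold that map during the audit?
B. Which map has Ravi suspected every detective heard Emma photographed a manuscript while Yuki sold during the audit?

A

In B, the wh-phrase is extracted from inside an adjunct island (introduced by "while"), which blocks movement.
In A, the extraction path crosses only that-complement boundaries, which are transparent.
So A is grammatical.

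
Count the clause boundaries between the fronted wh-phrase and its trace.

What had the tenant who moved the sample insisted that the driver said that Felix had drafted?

2

"what" is extracted from the object of "drafted".
Boundaries crossed, outermost first: [that], [that] — 2 in total.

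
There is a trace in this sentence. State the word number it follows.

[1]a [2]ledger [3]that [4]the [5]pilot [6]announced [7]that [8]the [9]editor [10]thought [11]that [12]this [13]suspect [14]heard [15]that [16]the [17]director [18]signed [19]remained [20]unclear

18

The displaced element is "a ledger" (word 2).
It is linked across 3 clause boundaries (that → that → that).
It functions as the direct object of "signed", so the gap sits immediately after word 18 ("signed").
Base order: The pilot announced that the editor thought that this suspect heard that the director signed a ledger.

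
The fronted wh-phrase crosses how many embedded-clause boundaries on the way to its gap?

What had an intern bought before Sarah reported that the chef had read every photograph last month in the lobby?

"what" originates inside the matrix clause — no clause boundary is crossed.

0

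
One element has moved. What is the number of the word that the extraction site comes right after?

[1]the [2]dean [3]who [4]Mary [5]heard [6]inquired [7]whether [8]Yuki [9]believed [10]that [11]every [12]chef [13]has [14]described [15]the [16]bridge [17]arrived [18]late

The displaced element is "the dean" (word 2).
It is linked across 1 clause boundary (Ø).
It functions as the subject of "inquired", so the gap sits immediately after word 5 ("heard").
Base order: Mary heard that the dean inquired whether Yuki believed that every chef has described the bridge.

5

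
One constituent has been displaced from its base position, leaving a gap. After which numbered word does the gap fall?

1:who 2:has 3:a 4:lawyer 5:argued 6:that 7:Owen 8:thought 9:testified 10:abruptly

8

The displaced element is "who" (word 1).
It is linked across 2 clause boundaries (that → Ø).
It functions as the subject of "testified", so the gap sits immediately after word 8 ("thought").
Base order: A lawyer has argued that Owen thought that who testified abruptly.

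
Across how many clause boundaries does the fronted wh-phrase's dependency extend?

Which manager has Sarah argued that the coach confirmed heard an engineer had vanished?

"which manager" is extracted from the subject of "heard".
Boundaries crossed, outermost first: [that], [Ø] — 2 in total.

2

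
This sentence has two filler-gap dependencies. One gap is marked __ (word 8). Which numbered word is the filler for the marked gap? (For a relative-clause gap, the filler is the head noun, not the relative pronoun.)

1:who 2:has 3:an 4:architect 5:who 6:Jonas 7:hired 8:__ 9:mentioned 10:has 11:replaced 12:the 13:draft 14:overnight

The marked gap is inside the relative clause, the direct object of "hired".
Its filler is the head noun "architect" (via "who"), at word 4.
(The other dependency links word 1 to a gap after word 9.)

4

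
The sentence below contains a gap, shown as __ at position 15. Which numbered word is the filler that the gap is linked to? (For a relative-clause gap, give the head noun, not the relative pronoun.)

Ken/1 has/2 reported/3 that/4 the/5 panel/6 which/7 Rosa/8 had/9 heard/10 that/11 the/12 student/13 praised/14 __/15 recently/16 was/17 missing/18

The gap at 15 is the object of "praised", inside a relative clause.
The relative pronoun is "which" (word 7); it is bound by the head noun immediately before it.
Its filler is the head noun "panel", at word 6.

6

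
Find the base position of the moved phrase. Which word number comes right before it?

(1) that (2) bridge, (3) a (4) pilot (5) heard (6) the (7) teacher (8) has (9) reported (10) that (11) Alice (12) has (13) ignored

The displaced element is "that bridge" (word 2).
It is linked across 2 clause boundaries (Ø → that).
It functions as the direct object of "ignored", so the gap sits immediately after word 13 ("ignored").
Base order: A pilot heard the teacher has reported that Alice has ignored that bridge.

13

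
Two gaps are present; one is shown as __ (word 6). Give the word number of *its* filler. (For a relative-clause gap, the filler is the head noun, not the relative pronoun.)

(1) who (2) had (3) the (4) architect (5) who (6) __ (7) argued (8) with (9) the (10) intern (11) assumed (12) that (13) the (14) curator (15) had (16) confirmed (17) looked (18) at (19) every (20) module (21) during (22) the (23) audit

The marked gap is inside the relative clause, the subject of "argued".
Its filler is the head noun "architect" (via "who"), at word 4.
(The other dependency links word 1 to a gap after word 16.)

4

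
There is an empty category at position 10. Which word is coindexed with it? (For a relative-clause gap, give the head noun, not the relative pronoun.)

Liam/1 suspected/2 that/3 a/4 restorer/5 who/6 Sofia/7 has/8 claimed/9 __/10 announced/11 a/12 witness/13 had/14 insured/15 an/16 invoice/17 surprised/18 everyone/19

5

The gap at 10 is the subject of "announced", inside a relative clause.
The relative pronoun is "who" (word 6); it is bound by the head noun immediately before it.
Its filler is the head noun "restorer", at word 5.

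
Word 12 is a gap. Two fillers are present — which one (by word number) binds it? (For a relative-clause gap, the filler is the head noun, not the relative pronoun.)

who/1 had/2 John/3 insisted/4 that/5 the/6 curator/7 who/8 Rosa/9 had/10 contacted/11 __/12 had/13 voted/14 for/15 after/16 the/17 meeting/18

The marked gap is inside the relative clause, the direct object of "contacted".
Its filler is the head noun "curator" (via "who"), at word 7.
(The other dependency links word 1 to a gap after word 15.)

7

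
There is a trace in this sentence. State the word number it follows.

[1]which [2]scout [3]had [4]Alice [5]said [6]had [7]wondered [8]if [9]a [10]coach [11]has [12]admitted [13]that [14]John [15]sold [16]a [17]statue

The displaced element is "which scout" (word 2).
It is linked across 1 clause boundary (Ø).
It functions as the subject of "wondered", so the gap sits immediately after word 5 ("said").
Base order: Alice had said that which scout had wondered if a coach has admitted that John sold a statue.

5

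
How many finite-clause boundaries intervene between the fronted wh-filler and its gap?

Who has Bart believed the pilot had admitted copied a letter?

2

"who" is extracted from the subject of "copied".
Boundaries crossed, outermost first: [Ø], [Ø] — 2 in total.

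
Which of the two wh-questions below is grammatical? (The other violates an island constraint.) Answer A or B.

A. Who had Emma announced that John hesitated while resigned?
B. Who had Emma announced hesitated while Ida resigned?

B

In A, the wh-phrase is extracted from inside an adjunct island (introduced by "while"), which blocks movement.
In B, the extraction path crosses only that-complement boundaries, which are transparent.
So B is grammatical.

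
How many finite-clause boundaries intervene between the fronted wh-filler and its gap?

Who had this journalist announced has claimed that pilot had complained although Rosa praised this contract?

1

"who" is extracted from the subject of "claimed".
Boundaries crossed, outermost first: [Ø] — 1 in total.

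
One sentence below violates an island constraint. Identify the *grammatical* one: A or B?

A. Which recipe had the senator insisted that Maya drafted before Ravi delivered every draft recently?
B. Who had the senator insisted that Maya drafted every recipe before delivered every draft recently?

In B, the wh-phrase is extracted from inside an adjunct island (introduced by "before"), which blocks movement.
In A, the extraction path crosses only that-complement boundaries, which are transparent.
So A is grammatical.

A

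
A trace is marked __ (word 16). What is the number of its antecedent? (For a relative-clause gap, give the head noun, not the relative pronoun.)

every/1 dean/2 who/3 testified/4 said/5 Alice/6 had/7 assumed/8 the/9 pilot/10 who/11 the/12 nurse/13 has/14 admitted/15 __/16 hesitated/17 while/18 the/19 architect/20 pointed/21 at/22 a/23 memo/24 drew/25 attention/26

The gap at 16 is the subject of "hesitated", inside a relative clause.
The relative pronoun is "who" (word 11); it is bound by the head noun immediately before it.
Its filler is the head noun "pilot", at word 10.

10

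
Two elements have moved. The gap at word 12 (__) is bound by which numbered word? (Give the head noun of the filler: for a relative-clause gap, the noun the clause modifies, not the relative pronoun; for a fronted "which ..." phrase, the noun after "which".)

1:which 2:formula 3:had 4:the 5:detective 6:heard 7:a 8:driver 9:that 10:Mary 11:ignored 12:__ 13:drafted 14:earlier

The marked gap is inside the relative clause, the direct object of "ignored".
Its filler is the head noun "driver" (via "that"), at word 8.
(The other dependency links word 2 to a gap after word 13.)

8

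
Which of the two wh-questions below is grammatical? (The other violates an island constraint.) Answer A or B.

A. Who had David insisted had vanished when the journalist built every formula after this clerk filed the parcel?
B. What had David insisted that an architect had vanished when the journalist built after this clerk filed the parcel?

In B, the wh-phrase is extracted from inside an adjunct island (introduced by "when"), which blocks movement.
In A, the extraction path crosses only that-complement boundaries, which are transparent.
So A is grammatical.

A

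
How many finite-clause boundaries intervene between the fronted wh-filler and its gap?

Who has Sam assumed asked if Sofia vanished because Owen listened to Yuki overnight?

"who" is extracted from the subject of "asked".
Boundaries crossed, outermost first: [Ø] — 1 in total.

1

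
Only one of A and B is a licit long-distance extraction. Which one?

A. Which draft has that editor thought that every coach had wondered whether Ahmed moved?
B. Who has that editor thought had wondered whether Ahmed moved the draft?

B

In A, the wh-phrase is extracted from inside a wh-island (introduced by "whether"), which blocks movement.
In B, the extraction path crosses only that-complement boundaries, which are transparent.
So B is grammatical.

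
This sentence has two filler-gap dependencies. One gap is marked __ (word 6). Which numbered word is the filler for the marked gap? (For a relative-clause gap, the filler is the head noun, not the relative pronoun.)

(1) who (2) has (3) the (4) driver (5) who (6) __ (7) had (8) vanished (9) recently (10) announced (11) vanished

The marked gap is inside the relative clause, the subject of "vanished".
Its filler is the head noun "driver" (via "who"), at word 4.
(The other dependency links word 1 to a gap after word 10.)

4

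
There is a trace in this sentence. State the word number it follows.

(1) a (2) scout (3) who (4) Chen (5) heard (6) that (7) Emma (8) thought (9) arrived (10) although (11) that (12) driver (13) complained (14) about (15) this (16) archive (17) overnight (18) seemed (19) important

The displaced element is "a scout" (word 2).
It is linked across 2 clause boundaries (that → Ø).
It functions as the subject of "arrived", so the gap sits immediately after word 8 ("thought").
Base order: Chen heard that Emma thought that a scout arrived although that driver complained about this archive overnight.

8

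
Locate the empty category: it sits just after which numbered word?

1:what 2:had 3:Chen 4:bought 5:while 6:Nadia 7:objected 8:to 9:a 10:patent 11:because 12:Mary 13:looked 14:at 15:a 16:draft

The displaced element is "what" (word 1).
It functions as the direct object of "bought", so the gap sits immediately after word 4 ("bought").
Base order: Chen had bought what while Nadia objected to a patent because Mary looked at a draft.

4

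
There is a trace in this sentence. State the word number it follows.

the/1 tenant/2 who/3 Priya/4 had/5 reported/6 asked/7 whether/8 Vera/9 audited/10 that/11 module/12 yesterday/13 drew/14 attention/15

6

The displaced element is "the tenant" (word 2).
It is linked across 1 clause boundary (Ø).
It functions as the subject of "asked", so the gap sits immediately after word 6 ("reported").
Base order: Priya had reported that the tenant asked whether Vera audited that module yesterday.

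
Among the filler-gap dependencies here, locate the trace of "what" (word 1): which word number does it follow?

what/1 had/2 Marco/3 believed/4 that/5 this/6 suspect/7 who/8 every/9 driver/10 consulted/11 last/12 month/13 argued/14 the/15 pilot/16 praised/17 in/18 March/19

The displaced element is "what" (word 1).
It is linked across 2 clause boundaries (that → Ø).
It functions as the direct object of "praised", so the gap sits immediately after word 17 ("praised").
Base order: Marco had believed that this suspect who every driver consulted last month argued the pilot praised what in March.

17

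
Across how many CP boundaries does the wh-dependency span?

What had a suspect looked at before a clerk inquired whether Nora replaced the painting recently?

"what" originates inside the matrix clause — no clause boundary is crossed.

0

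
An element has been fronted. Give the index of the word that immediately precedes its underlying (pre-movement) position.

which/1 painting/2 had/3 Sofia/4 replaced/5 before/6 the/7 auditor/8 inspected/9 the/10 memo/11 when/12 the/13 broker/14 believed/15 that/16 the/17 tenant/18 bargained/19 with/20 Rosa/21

5

The displaced element is "which painting" (word 2).
It functions as the direct object of "replaced", so the gap sits immediately after word 5 ("replaced").
Base order: Sofia had replaced which painting before the auditor inspected the memo when the broker believed that the tenant bargained with Rosa.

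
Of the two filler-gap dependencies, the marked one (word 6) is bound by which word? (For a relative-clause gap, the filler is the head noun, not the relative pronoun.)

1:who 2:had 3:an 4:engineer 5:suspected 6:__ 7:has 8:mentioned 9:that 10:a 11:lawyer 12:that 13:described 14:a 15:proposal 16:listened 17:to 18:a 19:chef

The marked gap is the subject of "mentioned".
Its filler is the fronted wh-phrase "who", at word 1.
(The other dependency links word 11 to a gap after word 12.)

1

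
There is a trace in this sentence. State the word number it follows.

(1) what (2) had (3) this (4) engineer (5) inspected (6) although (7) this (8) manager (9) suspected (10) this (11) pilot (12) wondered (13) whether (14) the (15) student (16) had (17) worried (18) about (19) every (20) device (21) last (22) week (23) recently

5

The displaced element is "what" (word 1).
It functions as the direct object of "inspected", so the gap sits immediately after word 5 ("inspected").
Base order: This engineer had inspected what although this manager suspected this pilot wondered whether the student had worried about every device last week recently.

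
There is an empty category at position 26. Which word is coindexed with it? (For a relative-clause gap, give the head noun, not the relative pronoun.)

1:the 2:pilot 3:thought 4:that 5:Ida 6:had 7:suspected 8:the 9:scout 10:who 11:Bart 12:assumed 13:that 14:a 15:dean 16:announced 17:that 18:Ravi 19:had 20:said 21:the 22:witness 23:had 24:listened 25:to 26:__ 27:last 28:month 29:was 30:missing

The gap at 26 is the prepositional object of "listened", inside a relative clause.
The relative pronoun is "who" (word 10); it is bound by the head noun immediately before it.
Its filler is the head noun "scout", at word 9.

9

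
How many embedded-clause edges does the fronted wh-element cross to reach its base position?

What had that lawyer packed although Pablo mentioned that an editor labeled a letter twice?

"what" originates inside the matrix clause — no clause boundary is crossed.

0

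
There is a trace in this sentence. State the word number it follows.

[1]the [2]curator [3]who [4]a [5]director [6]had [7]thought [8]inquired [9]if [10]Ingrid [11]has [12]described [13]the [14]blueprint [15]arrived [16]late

7

The displaced element is "the curator" (word 2).
It is linked across 1 clause boundary (Ø).
It functions as the subject of "inquired", so the gap sits immediately after word 7 ("thought").
Base order: A director had thought the curator inquired if Ingrid has described the blueprint.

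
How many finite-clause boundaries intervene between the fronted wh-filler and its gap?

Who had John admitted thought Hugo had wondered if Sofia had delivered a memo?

"who" is extracted from the subject of "thought".
Boundaries crossed, outermost first: [Ø] — 1 in total.

1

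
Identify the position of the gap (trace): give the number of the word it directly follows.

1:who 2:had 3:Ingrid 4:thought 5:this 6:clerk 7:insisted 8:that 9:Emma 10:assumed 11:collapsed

10

The displaced element is "who" (word 1).
It is linked across 3 clause boundaries (Ø → that → Ø).
It functions as the subject of "collapsed", so the gap sits immediately after word 10 ("assumed").
Base order: Ingrid had thought this clerk insisted that Emma assumed that who collapsed.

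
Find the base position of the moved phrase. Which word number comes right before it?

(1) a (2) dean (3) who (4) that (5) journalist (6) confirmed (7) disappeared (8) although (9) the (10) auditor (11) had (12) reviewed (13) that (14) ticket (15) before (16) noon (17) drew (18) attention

6

The displaced element is "a dean" (word 2).
It is linked across 1 clause boundary (Ø).
It functions as the subject of "disappeared", so the gap sits immediately after word 6 ("confirmed").
Base order: That journalist confirmed that a dean disappeared although the auditor had reviewed that ticket before noon.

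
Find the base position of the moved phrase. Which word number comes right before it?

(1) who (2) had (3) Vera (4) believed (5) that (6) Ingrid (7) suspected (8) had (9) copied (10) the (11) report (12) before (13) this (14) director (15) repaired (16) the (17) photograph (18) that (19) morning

7

The displaced element is "who" (word 1).
It is linked across 2 clause boundaries (that → Ø).
It functions as the subject of "copied", so the gap sits immediately after word 7 ("suspected").
Base order: Vera had believed that Ingrid suspected that who had copied the report before this director repaired the photograph that morning.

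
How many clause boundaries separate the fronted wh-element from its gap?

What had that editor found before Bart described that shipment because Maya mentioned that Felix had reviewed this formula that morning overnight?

"what" originates inside the matrix clause — no clause boundary is crossed.

0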